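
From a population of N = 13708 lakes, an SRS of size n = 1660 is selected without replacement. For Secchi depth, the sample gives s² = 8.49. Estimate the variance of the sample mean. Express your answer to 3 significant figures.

0.00450

Under SRS without replacement, Var(ȳ) = (1 − f)·s²/n with f = n/N = 1660/13708 = 0.12109717.
Var(ȳ) = (1 − 0.12109717)·8.49/1660 = 0.87890283·0.0051144578 = 0.0044951115.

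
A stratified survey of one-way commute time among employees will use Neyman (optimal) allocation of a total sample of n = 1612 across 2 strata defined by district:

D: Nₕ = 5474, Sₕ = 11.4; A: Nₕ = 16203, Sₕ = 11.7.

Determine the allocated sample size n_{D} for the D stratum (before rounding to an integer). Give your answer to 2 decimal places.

399.22

Neyman allocation: nₕ = n·NₕSₕ / Σⱼ NⱼSⱼ.
Σ NⱼSⱼ = 5474·11.4 + 16203·11.7 = 251978.7.
n_{D} = 1612·5474·11.4 / 251978.7 = 399.22.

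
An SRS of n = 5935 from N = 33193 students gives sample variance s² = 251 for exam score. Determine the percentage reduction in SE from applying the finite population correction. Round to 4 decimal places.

9.3801

f = n/N = 5935/33193 = 0.17880276.
SE_no-fpc = √(s²/n) = 0.20564895; SE_fpc = √((1−f)s²/n) = 0.18635894.
Ratio = √(1−f) = 0.90619934. Reduction = 100·(1 − 0.90619934) = 9.3801%.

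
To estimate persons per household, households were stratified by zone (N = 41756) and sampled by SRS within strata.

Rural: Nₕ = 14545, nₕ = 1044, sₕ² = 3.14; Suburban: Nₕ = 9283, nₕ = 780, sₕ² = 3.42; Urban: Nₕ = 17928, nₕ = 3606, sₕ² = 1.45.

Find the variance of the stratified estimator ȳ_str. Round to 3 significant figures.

5.96 × 10^-4

Var(ȳ_str) = Σₕ Wₕ²(1 − fₕ)sₕ²/nₕ with Wₕ = Nₕ/N, N = 41756.
Rural: Wₕ = 0.34833317; term = 0.34833317²·(1 − 0.07177724)·3.14/1044 = 3.3874355 × 10^-4.
Suburban: Wₕ = 0.22231536; term = 0.22231536²·(1 − 0.08402456)·3.42/780 = 1.9849714 × 10^-4.
Urban: Wₕ = 0.42935147; term = 0.42935147²·(1 − 0.20113788)·1.45/3606 = 5.9216129 × 10^-5.
Sum = 5.9645682 × 10^-4.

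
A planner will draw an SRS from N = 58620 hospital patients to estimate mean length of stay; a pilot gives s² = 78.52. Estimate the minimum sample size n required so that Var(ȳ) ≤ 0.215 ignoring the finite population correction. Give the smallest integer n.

366

Without fpc, n₀ = s²/D = 78.52/0.215 = 365.2093.
Rounding up, n = 366.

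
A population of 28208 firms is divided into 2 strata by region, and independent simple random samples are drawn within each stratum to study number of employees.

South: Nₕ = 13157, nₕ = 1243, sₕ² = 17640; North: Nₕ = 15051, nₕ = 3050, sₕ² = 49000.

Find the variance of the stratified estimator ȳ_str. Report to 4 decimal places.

Var(ȳ_str) = Σₕ Wₕ²(1 − fₕ)sₕ²/nₕ with Wₕ = Nₕ/N, N = 28208.
South: Wₕ = 0.46642796; term = 0.46642796²·(1 − 0.09447442)·17640/1243 = 2.7957436.
North: Wₕ = 0.53357204; term = 0.53357204²·(1 − 0.20264434)·49000/3050 = 3.6469889.
Sum = 6.4427325.

6.4427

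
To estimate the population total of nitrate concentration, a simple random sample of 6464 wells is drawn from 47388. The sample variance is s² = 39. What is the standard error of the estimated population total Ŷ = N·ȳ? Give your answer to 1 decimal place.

Var(Ŷ) = N²·Var(ȳ) = N²·(1 − n/N)·s²/n.
f = 6464/47388 = 0.13640584; Var(ȳ) = 0.86359416·39/6464 = 0.0052104227.
Var(Ŷ) = 47388² · 0.0052104227 = 1.1700643 × 10^7.
SE(Ŷ) = √(1.1700643 × 10^7) = 3420.6.

3420.6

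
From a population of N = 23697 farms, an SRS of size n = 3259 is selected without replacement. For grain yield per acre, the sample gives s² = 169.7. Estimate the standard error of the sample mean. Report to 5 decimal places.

Under SRS without replacement, Var(ȳ) = (1 − f)·s²/n with f = n/N = 3259/23697 = 0.13752796.
Var(ȳ) = (1 − 0.13752796)·169.7/3259 = 0.86247204·0.052071187 = 0.044909943.
SE(ȳ) = √(0.044909943) = 0.21192.

0.21192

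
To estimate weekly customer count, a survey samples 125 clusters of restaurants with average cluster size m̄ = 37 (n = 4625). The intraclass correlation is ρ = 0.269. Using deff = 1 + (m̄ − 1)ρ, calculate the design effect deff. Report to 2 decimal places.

deff = 1 + (37 − 1)·0.269 = 1 + 9.684 = 10.684.

10.68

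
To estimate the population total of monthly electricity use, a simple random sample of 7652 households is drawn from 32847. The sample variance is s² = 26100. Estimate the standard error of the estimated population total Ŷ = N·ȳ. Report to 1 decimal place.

Var(Ŷ) = N²·Var(ȳ) = N²·(1 − n/N)·s²/n.
f = 7652/32847 = 0.23295887; Var(ȳ) = 0.76704113·26100/7652 = 2.6162799.
Var(Ŷ) = 32847² · 2.6162799 = 2.8227709 × 10^9.
SE(Ŷ) = √(2.8227709 × 10^9) = 53129.8.

53129.8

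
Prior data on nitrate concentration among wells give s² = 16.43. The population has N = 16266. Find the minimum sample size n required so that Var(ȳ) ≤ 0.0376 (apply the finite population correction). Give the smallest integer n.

426

Without fpc, n₀ = s²/D = 16.43/0.0376 = 436.9681.
With fpc, (1 − n/N)·s²/n ≤ D requires n ≥ n₀/(1 + n₀/N) = 436.9681/(1 + 436.9681/16266) = 425.5365.
Rounding up, n = 426.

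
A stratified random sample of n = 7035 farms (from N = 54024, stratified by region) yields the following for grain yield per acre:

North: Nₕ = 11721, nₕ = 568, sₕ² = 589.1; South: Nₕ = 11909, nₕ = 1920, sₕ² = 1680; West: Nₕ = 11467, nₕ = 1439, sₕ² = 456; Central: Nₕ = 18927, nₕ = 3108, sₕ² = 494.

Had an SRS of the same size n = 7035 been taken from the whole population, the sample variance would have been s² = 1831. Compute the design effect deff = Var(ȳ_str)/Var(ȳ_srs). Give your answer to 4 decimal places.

0.4899

Var(ȳ_str) = Σ Wₕ²(1−fₕ)sₕ²/nₕ with Wₕ = Nₕ/54024:
  North: (11721/54024)²·(1−568/11721)·589.1/568 = 0.04645405
  South: (11909/54024)²·(1−1920/11909)·1680/1920 = 0.035664151
  West: (11467/54024)²·(1−1439/11467)·456/1439 = 0.012485177
  Central: (18927/54024)²·(1−3108/18927)·494/3108 = 0.016305468
  → Var(ȳ_str) = 0.11090885.
Var(ȳ_srs) = (1 − 7035/54024)·1831/7035 = 0.22637773.
deff = 0.11090885 / 0.22637773 = 0.4899.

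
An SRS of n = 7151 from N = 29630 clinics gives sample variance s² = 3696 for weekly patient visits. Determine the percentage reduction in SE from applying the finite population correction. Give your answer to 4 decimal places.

12.8991

f = n/N = 7151/29630 = 0.24134323.
SE_no-fpc = √(s²/n) = 0.71892335; SE_fpc = √((1−f)s²/n) = 0.62618875.
Ratio = √(1−f) = 0.87100905. Reduction = 100·(1 − 0.87100905) = 12.8991%.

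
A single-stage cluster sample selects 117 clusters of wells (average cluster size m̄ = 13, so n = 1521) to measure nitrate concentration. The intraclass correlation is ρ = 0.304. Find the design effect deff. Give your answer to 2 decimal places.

deff = 1 + (13 − 1)·0.304 = 1 + 3.648 = 4.648.

4.65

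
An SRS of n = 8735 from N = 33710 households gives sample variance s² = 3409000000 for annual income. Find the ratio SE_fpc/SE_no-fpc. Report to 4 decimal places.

0.8607

f = n/N = 8735/33710 = 0.25912192.
SE_no-fpc = √(s²/n) = 624.71516; SE_fpc = √((1−f)s²/n) = 537.71904.
Ratio = √(1−f) = 0.86074275.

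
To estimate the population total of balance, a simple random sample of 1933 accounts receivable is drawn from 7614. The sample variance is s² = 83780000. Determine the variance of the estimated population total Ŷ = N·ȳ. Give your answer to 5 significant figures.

Var(Ŷ) = N²·Var(ȳ) = N²·(1 − n/N)·s²/n.
f = 1933/7614 = 0.25387444; Var(ȳ) = 0.74612556·83780000/1933 = 32338.541.
Var(Ŷ) = 7614² · 32338.541 = 1.8747621 × 10^12.

1.8748 × 10^12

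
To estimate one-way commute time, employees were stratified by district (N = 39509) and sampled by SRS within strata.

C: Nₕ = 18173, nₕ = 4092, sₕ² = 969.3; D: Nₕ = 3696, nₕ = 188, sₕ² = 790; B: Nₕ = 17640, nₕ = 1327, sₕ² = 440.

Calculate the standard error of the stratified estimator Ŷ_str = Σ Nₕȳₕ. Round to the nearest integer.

Var(Ŷ_str) = Σₕ Nₕ²(1 − fₕ)sₕ²/nₕ.
C: 18173²·(1 − 4092/18173)·969.3/4092 = 6.0615363 × 10^7.
D: 3696²·(1 − 188/3696)·790/188 = 5.4482972 × 10^7.
B: 17640²·(1 − 1327/17640)·440/1327 = 9.5414454 × 10^7.
Sum = 2.1051279 × 10^8.
SE = √(2.1051279 × 10^8) = 14509.

14509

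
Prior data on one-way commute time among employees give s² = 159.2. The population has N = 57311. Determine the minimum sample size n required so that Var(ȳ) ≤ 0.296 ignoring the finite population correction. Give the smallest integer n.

538

Without fpc, n₀ = s²/D = 159.2/0.296 = 537.8378.
Rounding up, n = 538.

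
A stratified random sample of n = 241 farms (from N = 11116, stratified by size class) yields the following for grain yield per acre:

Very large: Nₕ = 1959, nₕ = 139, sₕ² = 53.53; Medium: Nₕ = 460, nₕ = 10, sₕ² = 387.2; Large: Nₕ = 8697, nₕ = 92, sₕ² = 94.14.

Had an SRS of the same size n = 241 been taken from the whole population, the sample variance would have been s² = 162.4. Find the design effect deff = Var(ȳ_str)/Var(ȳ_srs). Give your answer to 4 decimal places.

1.0553

Var(ȳ_str) = Σ Wₕ²(1−fₕ)sₕ²/nₕ with Wₕ = Nₕ/11116:
  Very large: (1959/11116)²·(1−139/1959)·53.53/139 = 0.011111973
  Medium: (460/11116)²·(1−10/460)·387.2/10 = 0.06486473
  Large: (8697/11116)²·(1−92/8697)·94.14/92 = 0.61974015
  → Var(ȳ_str) = 0.69571685.
Var(ȳ_srs) = (1 − 241/11116)·162.4/241 = 0.65924935.
deff = 0.69571685 / 0.65924935 = 1.0553.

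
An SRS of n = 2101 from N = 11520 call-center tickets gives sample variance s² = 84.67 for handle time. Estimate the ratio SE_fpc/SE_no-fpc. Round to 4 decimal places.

0.9042

f = n/N = 2101/11520 = 0.18237847.
SE_no-fpc = √(s²/n) = 0.20074824; SE_fpc = √((1−f)s²/n) = 0.18152143.
Ratio = √(1−f) = 0.90422427.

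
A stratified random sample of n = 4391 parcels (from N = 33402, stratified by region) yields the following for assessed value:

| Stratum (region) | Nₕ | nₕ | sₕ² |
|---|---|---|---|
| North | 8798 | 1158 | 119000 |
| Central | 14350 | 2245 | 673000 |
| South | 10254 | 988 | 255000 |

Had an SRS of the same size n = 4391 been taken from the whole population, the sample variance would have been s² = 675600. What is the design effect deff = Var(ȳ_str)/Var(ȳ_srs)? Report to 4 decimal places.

0.5601

Var(ȳ_str) = Σ Wₕ²(1−fₕ)sₕ²/nₕ with Wₕ = Nₕ/33402:
  North: (8798/33402)²·(1−1158/8798)·119000/1158 = 6.1911421
  Central: (14350/33402)²·(1−2245/14350)·673000/2245 = 46.673511
  South: (10254/33402)²·(1−988/10254)·255000/988 = 21.979808
  → Var(ȳ_str) = 74.844461.
Var(ȳ_srs) = (1 − 4391/33402)·675600/4391 = 133.63383.
deff = 74.844461 / 133.63383 = 0.5601.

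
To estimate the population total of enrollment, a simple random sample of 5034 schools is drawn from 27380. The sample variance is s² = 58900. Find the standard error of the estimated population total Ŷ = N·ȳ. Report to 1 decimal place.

Var(Ŷ) = N²·Var(ȳ) = N²·(1 − n/N)·s²/n.
f = 5034/27380 = 0.18385683; Var(ȳ) = 0.81614317·58900/5034 = 9.5492318.
Var(Ŷ) = 27380² · 9.5492318 = 7.1587191 × 10^9.
SE(Ŷ) = √(7.1587191 × 10^9) = 84609.2.

84609.2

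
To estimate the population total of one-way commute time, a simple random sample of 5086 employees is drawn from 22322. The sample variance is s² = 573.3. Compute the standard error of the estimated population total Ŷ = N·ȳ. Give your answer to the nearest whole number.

Var(Ŷ) = N²·Var(ȳ) = N²·(1 − n/N)·s²/n.
f = 5086/22322 = 0.22784697; Var(ȳ) = 0.77215303·573.3/5086 = 0.087038013.
Var(Ŷ) = 22322² · 0.087038013 = 4.3368577 × 10^7.
SE(Ŷ) = √(4.3368577 × 10^7) = 6585.

6585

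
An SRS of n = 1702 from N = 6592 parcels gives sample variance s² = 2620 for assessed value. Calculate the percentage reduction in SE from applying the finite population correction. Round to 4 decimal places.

13.8717

f = n/N = 1702/6592 = 0.25819175.
SE_no-fpc = √(s²/n) = 1.2407117; SE_fpc = √((1−f)s²/n) = 1.0686038.
Ratio = √(1−f) = 0.86128291. Reduction = 100·(1 − 0.86128291) = 13.8717%.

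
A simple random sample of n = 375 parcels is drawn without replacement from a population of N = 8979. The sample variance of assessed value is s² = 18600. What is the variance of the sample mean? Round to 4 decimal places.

Under SRS without replacement, Var(ȳ) = (1 − f)·s²/n with f = n/N = 375/8979 = 0.04176412.
Var(ȳ) = (1 − 0.04176412)·18600/375 = 0.95823588·49.6 = 47.5285.

47.5285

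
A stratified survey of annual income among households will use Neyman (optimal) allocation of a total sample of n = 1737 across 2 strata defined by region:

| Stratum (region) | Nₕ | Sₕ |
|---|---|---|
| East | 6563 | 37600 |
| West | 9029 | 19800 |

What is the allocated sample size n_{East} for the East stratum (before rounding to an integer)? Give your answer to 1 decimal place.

1007.3

Neyman allocation: nₕ = n·NₕSₕ / Σⱼ NⱼSⱼ.
Σ NⱼSⱼ = 6563·37600 + 9029·19800 = 4.25543 × 10^8.
n_{East} = 1737·6563·37600 / (4.25543 × 10^8) = 1007.3.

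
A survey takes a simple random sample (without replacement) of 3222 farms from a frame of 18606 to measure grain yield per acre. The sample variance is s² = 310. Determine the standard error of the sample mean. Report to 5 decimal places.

Under SRS without replacement, Var(ȳ) = (1 − f)·s²/n with f = n/N = 3222/18606 = 0.17316995.
Var(ȳ) = (1 − 0.17316995)·310/3222 = 0.82683005·0.096213532 = 0.07955224.
SE(ȳ) = √(0.07955224) = 0.28205.

0.28205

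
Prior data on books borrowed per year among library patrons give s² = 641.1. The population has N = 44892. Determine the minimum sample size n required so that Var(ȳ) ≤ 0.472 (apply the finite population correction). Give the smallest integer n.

Without fpc, n₀ = s²/D = 641.1/0.472 = 1358.2627.
With fpc, (1 − n/N)·s²/n ≤ D requires n ≥ n₀/(1 + n₀/N) = 1358.2627/(1 + 1358.2627/44892) = 1318.3737.
Rounding up, n = 1319.

1319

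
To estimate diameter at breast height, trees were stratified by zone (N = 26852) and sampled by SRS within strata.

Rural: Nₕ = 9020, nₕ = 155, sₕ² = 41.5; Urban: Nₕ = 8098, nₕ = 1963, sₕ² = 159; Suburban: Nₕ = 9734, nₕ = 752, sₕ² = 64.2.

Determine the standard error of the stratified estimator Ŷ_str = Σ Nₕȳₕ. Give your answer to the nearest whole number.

5736

Var(Ŷ_str) = Σₕ Nₕ²(1 − fₕ)sₕ²/nₕ.
Rural: 9020²·(1 − 155/9020)·41.5/155 = 2.1409261 × 10^7.
Urban: 8098²·(1 − 1963/8098)·159/1963 = 4.0241037 × 10^6.
Suburban: 9734²·(1 − 752/9734)·64.2/752 = 7.464171 × 10^6.
Sum = 3.2897536 × 10^7.
SE = √(3.2897536 × 10^7) = 5736.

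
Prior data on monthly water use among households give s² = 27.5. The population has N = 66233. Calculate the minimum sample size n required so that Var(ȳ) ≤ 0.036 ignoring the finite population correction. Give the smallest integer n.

764

Without fpc, n₀ = s²/D = 27.5/0.036 = 763.8889.
Rounding up, n = 764.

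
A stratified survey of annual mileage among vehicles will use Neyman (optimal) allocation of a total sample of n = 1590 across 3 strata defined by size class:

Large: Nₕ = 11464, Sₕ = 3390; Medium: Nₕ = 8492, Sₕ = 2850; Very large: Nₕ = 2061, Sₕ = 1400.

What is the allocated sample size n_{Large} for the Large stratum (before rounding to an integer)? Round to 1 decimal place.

Neyman allocation: nₕ = n·NₕSₕ / Σⱼ NⱼSⱼ.
Σ NⱼSⱼ = 11464·3390 + 8492·2850 + 2061·1400 = 6.595056 × 10^7.
n_{Large} = 1590·11464·3390 / (6.595056 × 10^7) = 936.9.

936.9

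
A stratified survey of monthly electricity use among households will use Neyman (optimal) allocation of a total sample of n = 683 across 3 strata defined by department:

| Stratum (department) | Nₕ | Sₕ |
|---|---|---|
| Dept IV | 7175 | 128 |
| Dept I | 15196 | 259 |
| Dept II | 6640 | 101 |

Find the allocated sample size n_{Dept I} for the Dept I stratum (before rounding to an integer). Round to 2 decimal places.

486.56

Neyman allocation: nₕ = n·NₕSₕ / Σⱼ NⱼSⱼ.
Σ NⱼSⱼ = 7175·128 + 15196·259 + 6640·101 = 5.524804 × 10^6.
n_{Dept I} = 683·15196·259 / (5.524804 × 10^6) = 486.56.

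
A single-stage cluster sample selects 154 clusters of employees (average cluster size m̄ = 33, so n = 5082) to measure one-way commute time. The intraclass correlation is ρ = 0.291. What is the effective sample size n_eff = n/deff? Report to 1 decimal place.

deff = 1 + (33 − 1)·0.291 = 1 + 9.312 = 10.312.
n_eff = 5082 / 10.312 = 492.8.

492.8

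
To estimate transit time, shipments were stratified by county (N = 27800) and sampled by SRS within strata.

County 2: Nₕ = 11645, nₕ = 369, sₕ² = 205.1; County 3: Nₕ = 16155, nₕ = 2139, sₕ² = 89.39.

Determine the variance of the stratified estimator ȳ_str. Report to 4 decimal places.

Var(ȳ_str) = Σₕ Wₕ²(1 − fₕ)sₕ²/nₕ with Wₕ = Nₕ/N, N = 27800.
County 2: Wₕ = 0.41888489; term = 0.41888489²·(1 − 0.03168742)·205.1/369 = 0.094437452.
County 3: Wₕ = 0.58111511; term = 0.58111511²·(1 − 0.13240483)·89.39/2139 = 0.012243895.
Sum = 0.10668135.

0.1067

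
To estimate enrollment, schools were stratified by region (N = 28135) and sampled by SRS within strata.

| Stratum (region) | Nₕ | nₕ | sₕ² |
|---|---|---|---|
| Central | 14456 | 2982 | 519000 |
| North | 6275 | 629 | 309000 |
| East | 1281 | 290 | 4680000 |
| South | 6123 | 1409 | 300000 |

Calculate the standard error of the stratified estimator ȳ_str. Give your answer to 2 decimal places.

Var(ȳ_str) = Σₕ Wₕ²(1 − fₕ)sₕ²/nₕ with Wₕ = Nₕ/N, N = 28135.
Central: Wₕ = 0.51380842; term = 0.51380842²·(1 − 0.20628113)·519000/2982 = 36.469421.
North: Wₕ = 0.22303181; term = 0.22303181²·(1 − 0.10023904)·309000/629 = 21.987133.
East: Wₕ = 0.04553048; term = 0.04553048²·(1 − 0.22638564)·4680000/290 = 25.880747.
South: Wₕ = 0.21762929; term = 0.21762929²·(1 − 0.23011596)·300000/1409 = 7.7637271.
Sum = 92.101028.
SE = √(92.101028) = 9.60.

9.60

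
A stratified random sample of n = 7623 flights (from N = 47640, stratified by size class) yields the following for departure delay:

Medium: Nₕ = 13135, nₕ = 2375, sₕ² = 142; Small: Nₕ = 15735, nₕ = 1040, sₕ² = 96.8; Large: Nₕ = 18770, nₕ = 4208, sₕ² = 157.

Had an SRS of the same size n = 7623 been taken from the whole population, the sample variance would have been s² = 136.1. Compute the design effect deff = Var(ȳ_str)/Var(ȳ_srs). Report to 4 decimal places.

Var(ȳ_str) = Σ Wₕ²(1−fₕ)sₕ²/nₕ with Wₕ = Nₕ/47640:
  Medium: (13135/47640)²·(1−2375/13135)·142/2375 = 0.0037232618
  Small: (15735/47640)²·(1−1040/15735)·96.8/1040 = 0.009482762
  Large: (18770/47640)²·(1−4208/18770)·157/4208 = 0.0044933031
  → Var(ȳ_str) = 0.017699327.
Var(ȳ_srs) = (1 − 7623/47640)·136.1/7623 = 0.01499702.
deff = 0.017699327 / 0.01499702 = 1.1802.

1.1802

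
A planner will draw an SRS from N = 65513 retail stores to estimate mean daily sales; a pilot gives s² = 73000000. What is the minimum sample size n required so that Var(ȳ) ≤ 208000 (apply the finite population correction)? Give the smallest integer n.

350

Without fpc, n₀ = s²/D = 73000000/208000 = 350.9615.
With fpc, (1 − n/N)·s²/n ≤ D requires n ≥ n₀/(1 + n₀/N) = 350.9615/(1 + 350.9615/65513) = 349.0914.
Rounding up, n = 350.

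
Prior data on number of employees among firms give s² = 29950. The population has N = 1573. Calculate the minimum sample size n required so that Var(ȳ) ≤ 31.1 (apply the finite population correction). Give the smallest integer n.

598

Without fpc, n₀ = s²/D = 29950/31.1 = 963.0225.
With fpc, (1 − n/N)·s²/n ≤ D requires n ≥ n₀/(1 + n₀/N) = 963.0225/(1 + 963.0225/1573) = 597.3269.
Rounding up, n = 598.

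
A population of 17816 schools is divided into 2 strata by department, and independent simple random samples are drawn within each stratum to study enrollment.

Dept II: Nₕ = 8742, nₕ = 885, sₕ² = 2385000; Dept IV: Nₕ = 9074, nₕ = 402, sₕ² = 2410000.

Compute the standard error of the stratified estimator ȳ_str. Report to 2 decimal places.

45.49

Var(ȳ_str) = Σₕ Wₕ²(1 − fₕ)sₕ²/nₕ with Wₕ = Nₕ/N, N = 17816.
Dept II: Wₕ = 0.49068253; term = 0.49068253²·(1 − 0.10123542)·2385000/885 = 583.16609.
Dept IV: Wₕ = 0.50931747; term = 0.50931747²·(1 − 0.04430240)·2410000/402 = 1486.2389.
Sum = 2069.405.
SE = √(2069.405) = 45.49.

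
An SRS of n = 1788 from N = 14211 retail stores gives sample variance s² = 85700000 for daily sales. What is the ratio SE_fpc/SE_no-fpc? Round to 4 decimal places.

f = n/N = 1788/14211 = 0.12581803.
SE_no-fpc = √(s²/n) = 218.93069; SE_fpc = √((1−f)s²/n) = 204.69516.
Ratio = √(1−f) = 0.93497699.

0.9350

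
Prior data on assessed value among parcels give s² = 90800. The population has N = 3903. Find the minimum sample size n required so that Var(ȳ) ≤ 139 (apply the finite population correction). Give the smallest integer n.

560

Without fpc, n₀ = s²/D = 90800/139 = 653.2374.
With fpc, (1 − n/N)·s²/n ≤ D requires n ≥ n₀/(1 + n₀/N) = 653.2374/(1 + 653.2374/3903) = 559.5814.
Rounding up, n = 560.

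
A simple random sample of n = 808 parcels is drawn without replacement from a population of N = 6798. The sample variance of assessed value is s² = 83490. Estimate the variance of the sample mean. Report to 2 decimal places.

91.05

Under SRS without replacement, Var(ȳ) = (1 − f)·s²/n with f = n/N = 808/6798 = 0.11885849.
Var(ȳ) = (1 − 0.11885849)·83490/808 = 0.88114151·103.32921 = 91.047655.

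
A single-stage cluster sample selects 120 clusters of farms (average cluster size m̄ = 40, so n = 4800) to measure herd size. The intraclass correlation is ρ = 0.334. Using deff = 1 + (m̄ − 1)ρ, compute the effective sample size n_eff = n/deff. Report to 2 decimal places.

deff = 1 + (40 − 1)·0.334 = 1 + 13.026 = 14.026.
n_eff = 4800 / 14.026 = 342.22.

342.22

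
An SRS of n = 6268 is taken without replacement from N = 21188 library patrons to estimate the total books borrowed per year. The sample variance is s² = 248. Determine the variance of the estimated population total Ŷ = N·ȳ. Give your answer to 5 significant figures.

1.2508 × 10^7

Var(Ŷ) = N²·Var(ȳ) = N²·(1 − n/N)·s²/n.
f = 6268/21188 = 0.29582783; Var(ȳ) = 0.70417217·248/6268 = 0.027861311.
Var(Ŷ) = 21188² · 0.027861311 = 1.2507816 × 10^7.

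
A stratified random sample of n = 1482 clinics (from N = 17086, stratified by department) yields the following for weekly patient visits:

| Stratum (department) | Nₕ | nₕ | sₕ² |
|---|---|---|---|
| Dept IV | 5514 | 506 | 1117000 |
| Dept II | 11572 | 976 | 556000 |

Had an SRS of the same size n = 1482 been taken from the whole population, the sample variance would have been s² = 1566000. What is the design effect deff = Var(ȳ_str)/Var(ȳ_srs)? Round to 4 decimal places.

Var(ȳ_str) = Σ Wₕ²(1−fₕ)sₕ²/nₕ with Wₕ = Nₕ/17086:
  Dept IV: (5514/17086)²·(1−506/5514)·1117000/506 = 208.81079
  Dept II: (11572/17086)²·(1−976/11572)·556000/976 = 239.27347
  → Var(ȳ_str) = 448.08426.
Var(ȳ_srs) = (1 − 1482/17086)·1566000/1482 = 965.02618.
deff = 448.08426 / 965.02618 = 0.4643.

0.4643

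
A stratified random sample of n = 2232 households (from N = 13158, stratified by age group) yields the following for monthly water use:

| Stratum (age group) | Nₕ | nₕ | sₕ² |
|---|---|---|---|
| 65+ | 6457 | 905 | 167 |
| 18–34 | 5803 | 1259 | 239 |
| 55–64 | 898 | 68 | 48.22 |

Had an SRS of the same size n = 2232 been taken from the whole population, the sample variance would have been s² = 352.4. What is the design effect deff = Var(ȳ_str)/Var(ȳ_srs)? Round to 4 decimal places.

0.5353

Var(ȳ_str) = Σ Wₕ²(1−fₕ)sₕ²/nₕ with Wₕ = Nₕ/13158:
  65+: (6457/13158)²·(1−905/6457)·167/905 = 0.038209238
  18–34: (5803/13158)²·(1−1259/5803)·239/1259 = 0.028912344
  55–64: (898/13158)²·(1−68/898)·48.22/68 = 0.0030527621
  → Var(ȳ_str) = 0.070174344.
Var(ȳ_srs) = (1 − 2232/13158)·352.4/2232 = 0.13110312.
deff = 0.070174344 / 0.13110312 = 0.5353.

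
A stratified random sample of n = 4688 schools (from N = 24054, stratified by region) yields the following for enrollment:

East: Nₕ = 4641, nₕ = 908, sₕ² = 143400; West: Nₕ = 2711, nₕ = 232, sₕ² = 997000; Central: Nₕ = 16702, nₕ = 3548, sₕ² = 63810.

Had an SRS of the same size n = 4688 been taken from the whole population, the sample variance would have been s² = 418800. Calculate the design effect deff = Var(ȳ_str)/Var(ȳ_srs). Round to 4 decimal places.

Var(ȳ_str) = Σ Wₕ²(1−fₕ)sₕ²/nₕ with Wₕ = Nₕ/24054:
  East: (4641/24054)²·(1−908/4641)·143400/908 = 4.7288795
  West: (2711/24054)²·(1−232/2711)·997000/232 = 49.915865
  Central: (16702/24054)²·(1−3548/16702)·63810/3548 = 6.8289957
  → Var(ȳ_str) = 61.47374.
Var(ȳ_srs) = (1 − 4688/24054)·418800/4688 = 71.923645.
deff = 61.47374 / 71.923645 = 0.8547.

0.8547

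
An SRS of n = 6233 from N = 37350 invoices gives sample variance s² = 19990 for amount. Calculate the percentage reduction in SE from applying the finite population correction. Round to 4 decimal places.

8.7246

f = n/N = 6233/37350 = 0.16688086.
SE_no-fpc = √(s²/n) = 1.7908443; SE_fpc = √((1−f)s²/n) = 1.6345996.
Ratio = √(1−f) = 0.91275360. Reduction = 100·(1 − 0.91275360) = 8.7246%.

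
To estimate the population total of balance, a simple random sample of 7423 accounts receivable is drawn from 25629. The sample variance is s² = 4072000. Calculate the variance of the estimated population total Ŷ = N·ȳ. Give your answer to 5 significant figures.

2.5596 × 10^11

Var(Ŷ) = N²·Var(ȳ) = N²·(1 − n/N)·s²/n.
f = 7423/25629 = 0.28963284; Var(ȳ) = 0.71036716·4072000/7423 = 389.68275.
Var(Ŷ) = 25629² · 389.68275 = 2.5596142 × 10^11.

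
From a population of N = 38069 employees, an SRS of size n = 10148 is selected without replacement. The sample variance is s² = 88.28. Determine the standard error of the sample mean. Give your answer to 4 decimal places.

0.0799

Under SRS without replacement, Var(ȳ) = (1 − f)·s²/n with f = n/N = 10148/38069 = 0.26656860.
Var(ȳ) = (1 − 0.26656860)·88.28/10148 = 0.73343140·0.0086992511 = 0.0063803039.
SE(ȳ) = √(0.0063803039) = 0.0799.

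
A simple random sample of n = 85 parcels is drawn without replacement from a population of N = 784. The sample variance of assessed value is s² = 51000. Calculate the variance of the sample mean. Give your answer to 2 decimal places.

Under SRS without replacement, Var(ȳ) = (1 − f)·s²/n with f = n/N = 85/784 = 0.10841837.
Var(ȳ) = (1 − 0.10841837)·51000/85 = 0.89158163·600 = 534.94898.

534.95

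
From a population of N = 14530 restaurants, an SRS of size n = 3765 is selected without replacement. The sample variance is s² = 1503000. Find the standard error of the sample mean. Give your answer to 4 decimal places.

Under SRS without replacement, Var(ȳ) = (1 − f)·s²/n with f = n/N = 3765/14530 = 0.25911906.
Var(ȳ) = (1 − 0.25911906)·1503000/3765 = 0.74088094·399.20319 = 295.76203.
SE(ȳ) = √(295.76203) = 17.1977.

17.1977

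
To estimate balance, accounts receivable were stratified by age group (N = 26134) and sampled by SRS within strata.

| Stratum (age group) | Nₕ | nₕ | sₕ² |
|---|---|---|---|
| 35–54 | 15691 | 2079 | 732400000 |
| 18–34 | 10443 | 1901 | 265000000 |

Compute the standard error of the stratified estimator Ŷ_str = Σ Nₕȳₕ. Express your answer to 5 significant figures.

9.3637 × 10^6

Var(Ŷ_str) = Σₕ Nₕ²(1 − fₕ)sₕ²/nₕ.
35–54: 15691²·(1 − 2079/15691)·732400000/2079 = 7.5243053 × 10^13.
18–34: 10443²·(1 − 1901/10443)·265000000/1901 = 1.2435081 × 10^13.
Sum = 8.7678134 × 10^13.
SE = √(8.7678134 × 10^13) = 9.3637 × 10^6.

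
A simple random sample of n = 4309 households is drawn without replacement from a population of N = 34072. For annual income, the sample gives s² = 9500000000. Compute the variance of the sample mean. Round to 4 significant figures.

Under SRS without replacement, Var(ȳ) = (1 − f)·s²/n with f = n/N = 4309/34072 = 0.12646748.
Var(ȳ) = (1 − 0.12646748)·9500000000/4309 = 0.87353252·2.2046879 × 10^6 = 1.9258665 × 10^6.

1.926 × 10^6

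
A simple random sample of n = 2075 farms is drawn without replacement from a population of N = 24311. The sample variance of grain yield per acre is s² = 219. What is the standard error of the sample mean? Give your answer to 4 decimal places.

0.3107

Under SRS without replacement, Var(ȳ) = (1 − f)·s²/n with f = n/N = 2075/24311 = 0.08535231.
Var(ȳ) = (1 − 0.08535231)·219/2075 = 0.91464769·0.10554217 = 0.096533901.
SE(ȳ) = √(0.096533901) = 0.3107.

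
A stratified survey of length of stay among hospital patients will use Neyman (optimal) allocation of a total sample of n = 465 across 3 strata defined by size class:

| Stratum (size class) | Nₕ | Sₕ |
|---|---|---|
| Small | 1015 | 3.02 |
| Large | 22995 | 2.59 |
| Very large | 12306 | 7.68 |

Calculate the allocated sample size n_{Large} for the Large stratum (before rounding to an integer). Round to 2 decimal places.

Neyman allocation: nₕ = n·NₕSₕ / Σⱼ NⱼSⱼ.
Σ NⱼSⱼ = 1015·3.02 + 22995·2.59 + 12306·7.68 = 157132.43.
n_{Large} = 465·22995·2.59 / 157132.43 = 176.25.

176.25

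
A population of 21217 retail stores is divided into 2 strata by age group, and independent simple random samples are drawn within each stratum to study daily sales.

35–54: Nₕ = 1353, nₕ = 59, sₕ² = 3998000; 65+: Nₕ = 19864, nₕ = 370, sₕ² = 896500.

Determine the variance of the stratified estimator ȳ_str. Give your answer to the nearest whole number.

2348

Var(ȳ_str) = Σₕ Wₕ²(1 − fₕ)sₕ²/nₕ with Wₕ = Nₕ/N, N = 21217.
35–54: Wₕ = 0.06376962; term = 0.06376962²·(1 − 0.04360680)·3998000/59 = 263.54507.
65+: Wₕ = 0.93623038; term = 0.93623038²·(1 − 0.01862666)·896500/370 = 2084.2427.
Sum = 2347.7878.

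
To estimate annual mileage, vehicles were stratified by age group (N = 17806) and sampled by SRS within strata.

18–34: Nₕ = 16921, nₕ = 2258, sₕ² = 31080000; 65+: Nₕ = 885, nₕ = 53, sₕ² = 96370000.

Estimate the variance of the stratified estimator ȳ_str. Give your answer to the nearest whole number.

Var(ȳ_str) = Σₕ Wₕ²(1 − fₕ)sₕ²/nₕ with Wₕ = Nₕ/N, N = 17806.
18–34: Wₕ = 0.95029765; term = 0.95029765²·(1 − 0.13344365)·31080000/2258 = 10771.426.
65+: Wₕ = 0.04970235; term = 0.04970235²·(1 − 0.05988701)·96370000/53 = 4222.7935.
Sum = 14994.22.

14994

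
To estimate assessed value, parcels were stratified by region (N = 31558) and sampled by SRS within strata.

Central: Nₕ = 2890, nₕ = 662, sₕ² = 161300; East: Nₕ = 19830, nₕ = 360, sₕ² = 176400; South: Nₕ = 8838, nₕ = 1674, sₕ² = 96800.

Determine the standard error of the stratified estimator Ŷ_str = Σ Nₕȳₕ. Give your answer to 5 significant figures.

440920

Var(Ŷ_str) = Σₕ Nₕ²(1 − fₕ)sₕ²/nₕ.
Central: 2890²·(1 − 662/2890)·161300/662 = 1.5688788 × 10^9.
East: 19830²·(1 − 360/19830)·176400/360 = 1.8918415 × 10^11.
South: 8838²·(1 − 1674/8838)·96800/1674 = 3.6612508 × 10^9.
Sum = 1.9441428 × 10^11.
SE = √(1.9441428 × 10^11) = 440920.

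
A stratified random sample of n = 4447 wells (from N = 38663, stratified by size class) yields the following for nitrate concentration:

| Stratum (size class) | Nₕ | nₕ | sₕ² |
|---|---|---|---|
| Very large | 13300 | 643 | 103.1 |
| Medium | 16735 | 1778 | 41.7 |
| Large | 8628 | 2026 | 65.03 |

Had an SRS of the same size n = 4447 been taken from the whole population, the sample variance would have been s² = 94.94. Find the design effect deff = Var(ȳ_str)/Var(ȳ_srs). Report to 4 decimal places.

Var(ȳ_str) = Σ Wₕ²(1−fₕ)sₕ²/nₕ with Wₕ = Nₕ/38663:
  Very large: (13300/38663)²·(1−643/13300)·103.1/643 = 0.018056726
  Medium: (16735/38663)²·(1−1778/16735)·41.7/1778 = 0.0039272035
  Large: (8628/38663)²·(1−2026/8628)·65.03/2026 = 0.0012231194
  → Var(ȳ_str) = 0.023207049.
Var(ȳ_srs) = (1 − 4447/38663)·94.94/4447 = 0.018893647.
deff = 0.023207049 / 0.018893647 = 1.2283.

1.2283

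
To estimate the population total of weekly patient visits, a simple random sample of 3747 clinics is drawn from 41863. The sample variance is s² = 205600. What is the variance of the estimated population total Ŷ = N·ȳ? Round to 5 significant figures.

8.7554 × 10^10

Var(Ŷ) = N²·Var(ȳ) = N²·(1 − n/N)·s²/n.
f = 3747/41863 = 0.08950625; Var(ȳ) = 0.91049375·205600/3747 = 49.959305.
Var(Ŷ) = 41863² · 49.959305 = 8.755422 × 10^10.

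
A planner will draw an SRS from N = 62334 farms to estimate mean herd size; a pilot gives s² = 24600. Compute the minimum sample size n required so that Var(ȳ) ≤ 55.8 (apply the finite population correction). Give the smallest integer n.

438

Without fpc, n₀ = s²/D = 24600/55.8 = 440.8602.
With fpc, (1 − n/N)·s²/n ≤ D requires n ≥ n₀/(1 + n₀/N) = 440.8602/(1 + 440.8602/62334) = 437.7641.
Rounding up, n = 438.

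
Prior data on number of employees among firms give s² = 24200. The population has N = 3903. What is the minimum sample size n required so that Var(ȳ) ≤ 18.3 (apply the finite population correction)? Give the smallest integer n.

988

Without fpc, n₀ = s²/D = 24200/18.3 = 1322.4044.
With fpc, (1 − n/N)·s²/n ≤ D requires n ≥ n₀/(1 + n₀/N) = 1322.4044/(1 + 1322.4044/3903) = 987.7407.
Rounding up, n = 988.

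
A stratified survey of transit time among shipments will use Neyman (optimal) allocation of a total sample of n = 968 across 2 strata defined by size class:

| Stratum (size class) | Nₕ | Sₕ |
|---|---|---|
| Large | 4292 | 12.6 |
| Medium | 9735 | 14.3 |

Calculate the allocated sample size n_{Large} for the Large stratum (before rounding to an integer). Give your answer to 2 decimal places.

270.83

Neyman allocation: nₕ = n·NₕSₕ / Σⱼ NⱼSⱼ.
Σ NⱼSⱼ = 4292·12.6 + 9735·14.3 = 193289.7.
n_{Large} = 968·4292·12.6 / 193289.7 = 270.83.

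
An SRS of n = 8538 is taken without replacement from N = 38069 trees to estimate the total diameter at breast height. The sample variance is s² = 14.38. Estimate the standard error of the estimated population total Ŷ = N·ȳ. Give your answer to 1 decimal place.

1376.0

Var(Ŷ) = N²·Var(ȳ) = N²·(1 − n/N)·s²/n.
f = 8538/38069 = 0.22427697; Var(ȳ) = 0.77572303·14.38/8538 = 0.0013065.
Var(Ŷ) = 38069² · 0.0013065 = 1.8934435 × 10^6.
SE(Ŷ) = √(1.8934435 × 10^6) = 1376.0.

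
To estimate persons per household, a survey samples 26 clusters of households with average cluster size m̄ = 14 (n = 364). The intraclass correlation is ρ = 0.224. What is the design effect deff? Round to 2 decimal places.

3.91

deff = 1 + (14 − 1)·0.224 = 1 + 2.912 = 3.912.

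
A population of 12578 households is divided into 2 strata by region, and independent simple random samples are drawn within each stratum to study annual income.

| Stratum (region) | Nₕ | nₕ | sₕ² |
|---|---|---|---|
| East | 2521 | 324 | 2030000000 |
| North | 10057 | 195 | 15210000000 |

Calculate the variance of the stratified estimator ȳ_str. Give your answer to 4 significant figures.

Var(ȳ_str) = Σₕ Wₕ²(1 − fₕ)sₕ²/nₕ with Wₕ = Nₕ/N, N = 12578.
East: Wₕ = 0.20042932; term = 0.20042932²·(1 − 0.12852043)·2030000000/324 = 219346.52.
North: Wₕ = 0.79957068; term = 0.79957068²·(1 − 0.01938948)·15210000000/195 = 4.8899551 × 10^7.
Sum = 4.9118898 × 10^7.

4.912 × 10^7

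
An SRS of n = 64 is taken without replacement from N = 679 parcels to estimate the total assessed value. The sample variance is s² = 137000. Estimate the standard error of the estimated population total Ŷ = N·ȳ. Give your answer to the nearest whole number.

Var(Ŷ) = N²·Var(ȳ) = N²·(1 − n/N)·s²/n.
f = 64/679 = 0.09425626; Var(ȳ) = 0.90574374·137000/64 = 1938.8577.
Var(Ŷ) = 679² · 1938.8577 = 8.9389289 × 10^8.
SE(Ŷ) = √(8.9389289 × 10^8) = 29898.

29898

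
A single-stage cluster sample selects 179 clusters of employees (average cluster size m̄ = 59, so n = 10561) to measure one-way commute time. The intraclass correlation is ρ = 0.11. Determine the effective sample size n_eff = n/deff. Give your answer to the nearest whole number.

deff = 1 + (59 − 1)·0.11 = 1 + 6.38 = 7.38.
n_eff = 10561 / 7.38 = 1431.

1431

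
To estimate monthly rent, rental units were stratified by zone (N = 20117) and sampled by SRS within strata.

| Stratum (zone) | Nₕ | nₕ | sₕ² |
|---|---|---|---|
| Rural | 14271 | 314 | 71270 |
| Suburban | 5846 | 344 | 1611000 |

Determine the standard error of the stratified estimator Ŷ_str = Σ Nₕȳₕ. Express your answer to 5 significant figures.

442540

Var(Ŷ_str) = Σₕ Nₕ²(1 − fₕ)sₕ²/nₕ.
Rural: 14271²·(1 − 314/14271)·71270/314 = 4.5208864 × 10^10.
Suburban: 5846²·(1 − 344/5846)·1611000/344 = 1.5063174 × 10^11.
Sum = 1.958406 × 10^11.
SE = √(1.958406 × 10^11) = 442540.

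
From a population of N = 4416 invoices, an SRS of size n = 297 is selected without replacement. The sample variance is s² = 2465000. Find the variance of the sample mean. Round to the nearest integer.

7741

Under SRS without replacement, Var(ȳ) = (1 − f)·s²/n with f = n/N = 297/4416 = 0.06725543.
Var(ȳ) = (1 − 0.06725543)·2465000/297 = 0.93274457·8299.6633 = 7741.4658.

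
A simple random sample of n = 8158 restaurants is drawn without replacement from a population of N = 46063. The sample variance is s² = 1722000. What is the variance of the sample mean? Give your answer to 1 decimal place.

Under SRS without replacement, Var(ȳ) = (1 − f)·s²/n with f = n/N = 8158/46063 = 0.17710527.
Var(ȳ) = (1 − 0.17710527)·1722000/8158 = 0.82289473·211.08115 = 173.69756.

173.7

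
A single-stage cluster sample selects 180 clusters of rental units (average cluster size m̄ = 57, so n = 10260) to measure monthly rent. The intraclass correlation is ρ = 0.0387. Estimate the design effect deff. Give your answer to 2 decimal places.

deff = 1 + (57 − 1)·0.0387 = 1 + 2.1672 = 3.1672.

3.17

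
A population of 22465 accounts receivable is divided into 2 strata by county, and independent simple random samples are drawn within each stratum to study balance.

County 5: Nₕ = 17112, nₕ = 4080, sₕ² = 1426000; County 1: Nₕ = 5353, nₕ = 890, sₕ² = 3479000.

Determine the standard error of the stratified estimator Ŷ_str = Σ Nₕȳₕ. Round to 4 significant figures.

Var(Ŷ_str) = Σₕ Nₕ²(1 − fₕ)sₕ²/nₕ.
County 5: 17112²·(1 − 4080/17112)·1426000/4080 = 7.7941939 × 10^10.
County 1: 5353²·(1 − 890/5353)·3479000/890 = 9.3387458 × 10^10.
Sum = 1.713294 × 10^11.
SE = √(1.713294 × 10^11) = 413900.

413900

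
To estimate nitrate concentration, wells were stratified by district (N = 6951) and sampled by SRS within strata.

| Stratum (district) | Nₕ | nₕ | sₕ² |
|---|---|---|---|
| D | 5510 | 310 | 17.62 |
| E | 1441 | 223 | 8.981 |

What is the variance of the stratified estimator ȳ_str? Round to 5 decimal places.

Var(ȳ_str) = Σₕ Wₕ²(1 − fₕ)sₕ²/nₕ with Wₕ = Nₕ/N, N = 6951.
D: Wₕ = 0.79269170; term = 0.79269170²·(1 − 0.05626134)·17.62/310 = 0.033705795.
E: Wₕ = 0.20730830; term = 0.20730830²·(1 − 0.15475364)·8.981/223 = 0.0014629737.
Sum = 0.035168769.

0.03517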